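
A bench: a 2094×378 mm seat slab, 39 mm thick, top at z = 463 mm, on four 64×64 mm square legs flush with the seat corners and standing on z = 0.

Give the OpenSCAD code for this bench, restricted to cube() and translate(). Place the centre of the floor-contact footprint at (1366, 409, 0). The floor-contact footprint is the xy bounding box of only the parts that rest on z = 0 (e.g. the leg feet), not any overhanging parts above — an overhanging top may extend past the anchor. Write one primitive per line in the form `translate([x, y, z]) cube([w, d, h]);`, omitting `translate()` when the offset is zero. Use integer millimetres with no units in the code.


translate([319, 220, 424]) cube([2094, 378, 39]);
translate([319, 220, 0]) cube([64, 64, 424]);
translate([319, 534, 0]) cube([64, 64, 424]);
translate([2349, 220, 0]) cube([64, 64, 424]);
translate([2349, 534, 0]) cube([64, 64, 424]);


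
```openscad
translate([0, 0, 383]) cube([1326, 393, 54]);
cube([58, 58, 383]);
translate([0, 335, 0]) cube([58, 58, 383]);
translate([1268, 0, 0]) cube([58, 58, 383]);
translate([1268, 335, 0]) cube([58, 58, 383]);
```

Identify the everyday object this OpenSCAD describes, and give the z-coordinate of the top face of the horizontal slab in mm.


A bench. The seat-top height is 437 mm.

A long slab on four corner posts — a bench. The slab sits at z = 383 with thickness 54, so the top is 383 + 54 = 437 mm.


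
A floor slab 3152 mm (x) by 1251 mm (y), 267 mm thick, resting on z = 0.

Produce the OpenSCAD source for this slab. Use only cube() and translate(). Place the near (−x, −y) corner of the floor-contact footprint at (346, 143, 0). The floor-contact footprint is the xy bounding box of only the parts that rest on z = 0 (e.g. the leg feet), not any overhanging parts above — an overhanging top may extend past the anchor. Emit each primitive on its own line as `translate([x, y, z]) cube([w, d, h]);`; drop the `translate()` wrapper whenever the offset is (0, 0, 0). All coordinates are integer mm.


translate([346, 143, 0]) cube([3152, 1251, 267]);


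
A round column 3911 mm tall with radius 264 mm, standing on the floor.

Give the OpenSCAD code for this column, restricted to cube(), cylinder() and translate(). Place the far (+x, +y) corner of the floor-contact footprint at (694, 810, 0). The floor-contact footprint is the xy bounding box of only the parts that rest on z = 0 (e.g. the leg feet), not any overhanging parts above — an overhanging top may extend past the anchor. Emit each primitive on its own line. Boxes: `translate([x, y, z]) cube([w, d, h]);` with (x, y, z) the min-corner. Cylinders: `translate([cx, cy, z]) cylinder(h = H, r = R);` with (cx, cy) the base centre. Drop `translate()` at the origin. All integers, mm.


translate([430, 546, 0]) cylinder(h = 3911, r = 264);


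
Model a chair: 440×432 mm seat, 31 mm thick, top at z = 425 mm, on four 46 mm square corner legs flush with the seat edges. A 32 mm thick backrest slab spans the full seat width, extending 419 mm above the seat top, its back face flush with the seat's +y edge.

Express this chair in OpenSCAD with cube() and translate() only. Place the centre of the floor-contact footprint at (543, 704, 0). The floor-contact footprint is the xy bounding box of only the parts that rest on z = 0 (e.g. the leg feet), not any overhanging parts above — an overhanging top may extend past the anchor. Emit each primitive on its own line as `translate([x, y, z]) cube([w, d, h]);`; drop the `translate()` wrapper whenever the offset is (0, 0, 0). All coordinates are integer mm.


// leg_h = 425 - 31 = 394
translate([323, 488, 394]) cube([440, 432, 31]);
translate([323, 488, 0]) cube([46, 46, 394]);
translate([717, 488, 0]) cube([46, 46, 394]);
translate([323, 874, 0]) cube([46, 46, 394]);
translate([717, 874, 0]) cube([46, 46, 394]);
translate([323, 888, 425]) cube([440, 32, 419]);


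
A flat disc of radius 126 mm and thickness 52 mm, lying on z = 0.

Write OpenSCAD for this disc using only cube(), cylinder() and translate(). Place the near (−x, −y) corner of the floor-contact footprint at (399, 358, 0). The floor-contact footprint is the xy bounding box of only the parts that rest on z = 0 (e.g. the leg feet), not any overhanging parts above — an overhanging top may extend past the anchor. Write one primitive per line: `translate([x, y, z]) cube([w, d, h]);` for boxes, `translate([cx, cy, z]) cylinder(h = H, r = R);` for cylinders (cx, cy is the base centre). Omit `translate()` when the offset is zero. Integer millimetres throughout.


translate([525, 484, 0]) cylinder(h = 52, r = 126);


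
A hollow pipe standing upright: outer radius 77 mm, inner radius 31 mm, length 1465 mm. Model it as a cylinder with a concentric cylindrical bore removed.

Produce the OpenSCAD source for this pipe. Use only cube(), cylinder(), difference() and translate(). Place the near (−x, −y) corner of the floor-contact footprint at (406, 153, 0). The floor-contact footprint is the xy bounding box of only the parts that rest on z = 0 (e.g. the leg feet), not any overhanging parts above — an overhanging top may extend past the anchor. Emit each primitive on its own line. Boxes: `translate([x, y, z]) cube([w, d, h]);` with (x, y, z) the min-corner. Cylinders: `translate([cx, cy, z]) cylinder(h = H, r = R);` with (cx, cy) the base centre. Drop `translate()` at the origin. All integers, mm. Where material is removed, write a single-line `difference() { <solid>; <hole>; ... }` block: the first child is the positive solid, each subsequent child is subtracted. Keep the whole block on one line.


difference() { translate([483, 230, 0]) cylinder(h = 1465, r = 77); translate([483, 230, 0]) cylinder(h = 1465, r = 31); }


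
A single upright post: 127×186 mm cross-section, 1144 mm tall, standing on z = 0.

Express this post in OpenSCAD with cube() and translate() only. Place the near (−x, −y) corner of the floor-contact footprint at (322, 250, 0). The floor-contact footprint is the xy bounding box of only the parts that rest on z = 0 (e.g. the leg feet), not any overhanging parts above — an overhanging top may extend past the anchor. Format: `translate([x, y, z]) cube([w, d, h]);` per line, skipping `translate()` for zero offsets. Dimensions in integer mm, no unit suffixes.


translate([322, 250, 0]) cube([127, 186, 1144]);


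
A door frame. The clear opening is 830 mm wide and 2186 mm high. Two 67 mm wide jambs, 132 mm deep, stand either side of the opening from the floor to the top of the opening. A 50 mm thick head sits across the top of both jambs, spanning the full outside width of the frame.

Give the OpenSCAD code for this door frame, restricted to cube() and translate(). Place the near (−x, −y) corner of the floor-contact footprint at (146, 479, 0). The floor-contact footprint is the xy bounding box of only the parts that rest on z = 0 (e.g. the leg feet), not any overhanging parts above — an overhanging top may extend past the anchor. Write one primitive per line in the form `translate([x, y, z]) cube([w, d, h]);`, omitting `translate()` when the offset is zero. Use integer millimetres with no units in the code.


translate([146, 479, 0]) cube([67, 132, 2186]);
translate([1043, 479, 0]) cube([67, 132, 2186]);
translate([146, 479, 2186]) cube([964, 132, 50]);


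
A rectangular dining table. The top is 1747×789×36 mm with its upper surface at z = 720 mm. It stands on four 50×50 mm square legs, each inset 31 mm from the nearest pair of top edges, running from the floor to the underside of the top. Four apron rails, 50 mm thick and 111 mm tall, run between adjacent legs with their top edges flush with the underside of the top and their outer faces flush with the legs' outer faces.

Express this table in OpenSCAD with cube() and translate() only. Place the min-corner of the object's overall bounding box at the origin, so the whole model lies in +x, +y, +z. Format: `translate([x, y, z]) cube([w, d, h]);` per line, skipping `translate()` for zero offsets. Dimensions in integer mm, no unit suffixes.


translate([0, 0, 684]) cube([1747, 789, 36]);
translate([31, 31, 0]) cube([50, 50, 684]);
translate([1666, 31, 0]) cube([50, 50, 684]);
translate([31, 708, 0]) cube([50, 50, 684]);
translate([1666, 708, 0]) cube([50, 50, 684]);
translate([81, 31, 573]) cube([1585, 50, 111]);
translate([81, 708, 573]) cube([1585, 50, 111]);
translate([31, 81, 573]) cube([50, 627, 111]);
translate([1666, 81, 573]) cube([50, 627, 111]);


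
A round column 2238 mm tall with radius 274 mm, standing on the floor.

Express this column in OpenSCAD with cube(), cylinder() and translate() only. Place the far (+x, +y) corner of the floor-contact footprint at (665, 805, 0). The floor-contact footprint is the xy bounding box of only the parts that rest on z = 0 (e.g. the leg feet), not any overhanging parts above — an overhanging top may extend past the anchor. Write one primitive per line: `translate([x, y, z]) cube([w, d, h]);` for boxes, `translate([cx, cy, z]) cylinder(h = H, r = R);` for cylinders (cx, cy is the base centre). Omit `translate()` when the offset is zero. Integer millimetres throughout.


translate([391, 531, 0]) cylinder(h = 2238, r = 274);


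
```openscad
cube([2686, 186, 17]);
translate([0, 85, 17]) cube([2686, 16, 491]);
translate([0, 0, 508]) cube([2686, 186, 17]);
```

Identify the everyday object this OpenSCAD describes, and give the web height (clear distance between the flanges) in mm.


An I-beam. The web height is 491 mm.

Two wide flanges with a thin centred web — an I-beam. Overall 525 mm minus two 17 mm flanges gives a web of 525 − 2·17 = 491 mm.


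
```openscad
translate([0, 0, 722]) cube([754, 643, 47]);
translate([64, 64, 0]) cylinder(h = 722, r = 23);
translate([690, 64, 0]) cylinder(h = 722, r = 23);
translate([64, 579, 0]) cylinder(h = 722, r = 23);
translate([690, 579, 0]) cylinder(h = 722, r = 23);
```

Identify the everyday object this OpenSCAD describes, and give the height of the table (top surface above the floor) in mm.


A table. The table height is 769 mm.

A 754×643×47 slab sits at z = 722 on four Ø46 mm round legs — a table. The top surface is at 722 + 47 = 769 mm.


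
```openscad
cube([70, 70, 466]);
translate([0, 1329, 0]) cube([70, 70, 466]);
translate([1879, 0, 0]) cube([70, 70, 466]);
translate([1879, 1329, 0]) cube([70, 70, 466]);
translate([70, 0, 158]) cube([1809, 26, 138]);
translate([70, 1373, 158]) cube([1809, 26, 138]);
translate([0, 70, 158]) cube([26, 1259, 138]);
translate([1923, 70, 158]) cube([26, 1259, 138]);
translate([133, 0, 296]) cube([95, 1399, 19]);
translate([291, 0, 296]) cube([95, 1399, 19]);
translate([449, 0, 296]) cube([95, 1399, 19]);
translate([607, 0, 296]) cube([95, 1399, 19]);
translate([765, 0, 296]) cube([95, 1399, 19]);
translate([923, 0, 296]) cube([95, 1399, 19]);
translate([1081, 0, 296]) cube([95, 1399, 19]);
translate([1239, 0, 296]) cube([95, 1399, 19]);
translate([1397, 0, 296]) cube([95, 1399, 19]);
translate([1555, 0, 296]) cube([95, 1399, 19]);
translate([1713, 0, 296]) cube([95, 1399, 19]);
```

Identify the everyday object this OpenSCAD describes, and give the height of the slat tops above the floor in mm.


A bed frame. The slat-top height is 315 mm.

Four posts, four rails, and a row of slats — a bed frame. Slats sit on the rails at z = 158 + 138 = 296; with slat thickness 19, the top is 315 mm.


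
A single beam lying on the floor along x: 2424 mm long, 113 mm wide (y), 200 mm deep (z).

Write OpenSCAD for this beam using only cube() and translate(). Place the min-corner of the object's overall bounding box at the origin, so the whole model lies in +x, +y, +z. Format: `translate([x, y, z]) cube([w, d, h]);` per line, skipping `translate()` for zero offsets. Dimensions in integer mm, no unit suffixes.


cube([2424, 113, 200]);


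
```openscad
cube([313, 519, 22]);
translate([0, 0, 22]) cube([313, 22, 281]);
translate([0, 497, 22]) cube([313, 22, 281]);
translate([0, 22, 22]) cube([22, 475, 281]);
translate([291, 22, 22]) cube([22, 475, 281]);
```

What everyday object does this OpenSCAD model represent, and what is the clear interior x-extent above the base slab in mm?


An open box. The internal width is 269 mm.

A 313×519 base slab with four walls standing on it — an open box. The base is 313 mm wide and the walls are 22 mm thick, so the internal width is 313 − 2 × 22 = 269 mm.


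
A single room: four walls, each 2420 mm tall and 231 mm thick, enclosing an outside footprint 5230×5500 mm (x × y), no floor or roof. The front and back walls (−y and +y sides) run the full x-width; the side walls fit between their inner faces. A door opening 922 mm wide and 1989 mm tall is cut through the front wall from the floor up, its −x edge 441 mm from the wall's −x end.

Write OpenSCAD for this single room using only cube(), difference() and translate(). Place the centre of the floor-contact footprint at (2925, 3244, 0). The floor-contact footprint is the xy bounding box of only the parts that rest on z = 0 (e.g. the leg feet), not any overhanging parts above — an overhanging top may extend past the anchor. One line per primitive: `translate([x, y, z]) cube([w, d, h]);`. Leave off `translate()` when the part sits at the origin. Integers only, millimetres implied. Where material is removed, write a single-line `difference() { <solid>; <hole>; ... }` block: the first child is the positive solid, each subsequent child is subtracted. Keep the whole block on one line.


difference() { translate([310, 494, 0]) cube([5230, 231, 2420]); translate([751, 494, 0]) cube([922, 231, 1989]); }
translate([310, 5763, 0]) cube([5230, 231, 2420]);
translate([310, 725, 0]) cube([231, 5038, 2420]);
translate([5309, 725, 0]) cube([231, 5038, 2420]);


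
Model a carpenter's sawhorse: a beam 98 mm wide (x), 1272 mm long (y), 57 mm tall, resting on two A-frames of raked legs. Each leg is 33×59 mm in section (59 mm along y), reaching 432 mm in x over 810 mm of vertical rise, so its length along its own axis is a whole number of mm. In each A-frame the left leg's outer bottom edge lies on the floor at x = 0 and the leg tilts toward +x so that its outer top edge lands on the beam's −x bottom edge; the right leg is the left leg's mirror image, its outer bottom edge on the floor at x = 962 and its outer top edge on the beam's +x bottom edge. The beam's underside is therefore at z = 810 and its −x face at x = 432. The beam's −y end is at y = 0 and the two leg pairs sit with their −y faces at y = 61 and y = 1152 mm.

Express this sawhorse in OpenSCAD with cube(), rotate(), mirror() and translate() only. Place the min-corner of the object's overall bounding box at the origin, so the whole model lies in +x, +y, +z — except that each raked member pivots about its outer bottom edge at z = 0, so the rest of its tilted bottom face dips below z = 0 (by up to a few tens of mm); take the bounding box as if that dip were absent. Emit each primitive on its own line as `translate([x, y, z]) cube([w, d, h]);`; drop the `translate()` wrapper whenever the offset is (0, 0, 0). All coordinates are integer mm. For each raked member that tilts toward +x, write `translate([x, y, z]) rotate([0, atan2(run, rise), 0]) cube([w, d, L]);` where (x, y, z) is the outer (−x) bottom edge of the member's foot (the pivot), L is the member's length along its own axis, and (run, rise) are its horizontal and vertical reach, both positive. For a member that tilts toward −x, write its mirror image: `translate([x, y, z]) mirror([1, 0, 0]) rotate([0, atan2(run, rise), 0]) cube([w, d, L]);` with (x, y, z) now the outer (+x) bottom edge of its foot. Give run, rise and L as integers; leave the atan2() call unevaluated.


translate([432, 0, 810]) cube([98, 1272, 57]);
translate([0, 61, 0]) rotate([0, atan2(432, 810), 0]) cube([33, 59, 918]);
translate([962, 61, 0]) mirror([1, 0, 0]) rotate([0, atan2(432, 810), 0]) cube([33, 59, 918]);
translate([0, 1152, 0]) rotate([0, atan2(432, 810), 0]) cube([33, 59, 918]);
translate([962, 1152, 0]) mirror([1, 0, 0]) rotate([0, atan2(432, 810), 0]) cube([33, 59, 918]);


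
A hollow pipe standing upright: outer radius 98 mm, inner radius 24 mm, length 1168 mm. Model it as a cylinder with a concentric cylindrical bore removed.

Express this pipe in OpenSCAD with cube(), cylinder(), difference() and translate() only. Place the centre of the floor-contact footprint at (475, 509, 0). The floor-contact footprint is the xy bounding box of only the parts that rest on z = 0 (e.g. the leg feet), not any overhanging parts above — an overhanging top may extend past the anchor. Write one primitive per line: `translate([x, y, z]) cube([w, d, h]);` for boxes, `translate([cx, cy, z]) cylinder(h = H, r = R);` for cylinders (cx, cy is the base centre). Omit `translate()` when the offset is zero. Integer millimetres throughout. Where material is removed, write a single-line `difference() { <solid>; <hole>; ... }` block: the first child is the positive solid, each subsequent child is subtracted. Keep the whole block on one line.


difference() { translate([475, 509, 0]) cylinder(h = 1168, r = 98); translate([475, 509, 0]) cylinder(h = 1168, r = 24); }


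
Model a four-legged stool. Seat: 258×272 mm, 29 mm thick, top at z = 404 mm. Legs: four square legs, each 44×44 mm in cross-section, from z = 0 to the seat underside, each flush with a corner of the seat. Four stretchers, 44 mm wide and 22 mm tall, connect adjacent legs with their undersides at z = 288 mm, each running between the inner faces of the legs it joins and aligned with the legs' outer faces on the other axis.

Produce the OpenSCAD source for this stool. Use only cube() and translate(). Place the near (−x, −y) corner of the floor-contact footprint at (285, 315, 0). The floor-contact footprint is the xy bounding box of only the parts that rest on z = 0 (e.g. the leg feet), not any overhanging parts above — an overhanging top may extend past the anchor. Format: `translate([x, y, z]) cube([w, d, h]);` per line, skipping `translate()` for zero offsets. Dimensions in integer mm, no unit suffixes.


translate([285, 315, 375]) cube([258, 272, 29]);
translate([285, 315, 0]) cube([44, 44, 375]);
translate([499, 315, 0]) cube([44, 44, 375]);
translate([285, 543, 0]) cube([44, 44, 375]);
translate([499, 543, 0]) cube([44, 44, 375]);
translate([329, 315, 288]) cube([170, 44, 22]);
translate([329, 543, 288]) cube([170, 44, 22]);
translate([285, 359, 288]) cube([44, 184, 22]);
translate([499, 359, 288]) cube([44, 184, 22]);


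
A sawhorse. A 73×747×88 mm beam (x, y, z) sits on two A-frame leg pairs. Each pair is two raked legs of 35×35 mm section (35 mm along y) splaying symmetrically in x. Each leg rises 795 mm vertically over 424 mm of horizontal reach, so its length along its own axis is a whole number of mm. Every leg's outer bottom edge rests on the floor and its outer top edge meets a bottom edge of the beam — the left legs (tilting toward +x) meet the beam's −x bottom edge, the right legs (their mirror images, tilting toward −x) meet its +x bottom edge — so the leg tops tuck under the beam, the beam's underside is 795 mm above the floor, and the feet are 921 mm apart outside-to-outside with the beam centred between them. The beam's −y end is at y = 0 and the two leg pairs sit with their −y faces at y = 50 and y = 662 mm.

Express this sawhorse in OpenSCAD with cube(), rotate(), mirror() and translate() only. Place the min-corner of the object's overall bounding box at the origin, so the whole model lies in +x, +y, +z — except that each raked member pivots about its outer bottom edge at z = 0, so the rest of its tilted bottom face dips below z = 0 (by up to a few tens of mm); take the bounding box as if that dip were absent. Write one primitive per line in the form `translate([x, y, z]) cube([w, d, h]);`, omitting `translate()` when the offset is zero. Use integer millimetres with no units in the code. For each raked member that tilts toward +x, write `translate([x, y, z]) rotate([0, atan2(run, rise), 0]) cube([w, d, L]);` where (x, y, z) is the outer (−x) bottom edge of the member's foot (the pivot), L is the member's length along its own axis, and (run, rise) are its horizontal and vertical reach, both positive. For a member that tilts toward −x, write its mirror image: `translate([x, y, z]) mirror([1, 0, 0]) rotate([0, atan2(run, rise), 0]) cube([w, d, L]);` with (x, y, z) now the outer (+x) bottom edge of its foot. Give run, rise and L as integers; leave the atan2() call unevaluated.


translate([424, 0, 795]) cube([73, 747, 88]);
translate([0, 50, 0]) rotate([0, atan2(424, 795), 0]) cube([35, 35, 901]);
translate([921, 50, 0]) mirror([1, 0, 0]) rotate([0, atan2(424, 795), 0]) cube([35, 35, 901]);
translate([0, 662, 0]) rotate([0, atan2(424, 795), 0]) cube([35, 35, 901]);
translate([921, 662, 0]) mirror([1, 0, 0]) rotate([0, atan2(424, 795), 0]) cube([35, 35, 901]);


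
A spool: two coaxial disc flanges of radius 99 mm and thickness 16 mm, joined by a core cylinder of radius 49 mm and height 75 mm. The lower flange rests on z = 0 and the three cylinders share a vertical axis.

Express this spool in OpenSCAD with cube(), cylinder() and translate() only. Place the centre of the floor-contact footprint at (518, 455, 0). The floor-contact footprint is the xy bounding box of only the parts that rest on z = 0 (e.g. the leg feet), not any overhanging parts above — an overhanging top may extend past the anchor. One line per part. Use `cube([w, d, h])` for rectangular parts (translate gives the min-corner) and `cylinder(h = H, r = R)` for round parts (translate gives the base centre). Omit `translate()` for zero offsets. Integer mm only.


translate([518, 455, 0]) cylinder(h = 16, r = 99);
translate([518, 455, 16]) cylinder(h = 75, r = 49);
translate([518, 455, 91]) cylinder(h = 16, r = 99);


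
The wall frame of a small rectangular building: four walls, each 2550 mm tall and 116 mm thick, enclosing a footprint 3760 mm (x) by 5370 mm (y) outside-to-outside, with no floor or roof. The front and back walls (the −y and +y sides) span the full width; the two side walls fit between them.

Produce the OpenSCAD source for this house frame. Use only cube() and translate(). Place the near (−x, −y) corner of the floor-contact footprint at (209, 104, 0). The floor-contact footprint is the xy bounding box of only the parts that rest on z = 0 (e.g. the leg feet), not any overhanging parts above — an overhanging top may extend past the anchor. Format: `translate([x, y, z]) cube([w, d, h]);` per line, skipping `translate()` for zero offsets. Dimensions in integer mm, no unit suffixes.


translate([209, 104, 0]) cube([3760, 116, 2550]);
translate([209, 5358, 0]) cube([3760, 116, 2550]);
translate([209, 220, 0]) cube([116, 5138, 2550]);
translate([3853, 220, 0]) cube([116, 5138, 2550]);


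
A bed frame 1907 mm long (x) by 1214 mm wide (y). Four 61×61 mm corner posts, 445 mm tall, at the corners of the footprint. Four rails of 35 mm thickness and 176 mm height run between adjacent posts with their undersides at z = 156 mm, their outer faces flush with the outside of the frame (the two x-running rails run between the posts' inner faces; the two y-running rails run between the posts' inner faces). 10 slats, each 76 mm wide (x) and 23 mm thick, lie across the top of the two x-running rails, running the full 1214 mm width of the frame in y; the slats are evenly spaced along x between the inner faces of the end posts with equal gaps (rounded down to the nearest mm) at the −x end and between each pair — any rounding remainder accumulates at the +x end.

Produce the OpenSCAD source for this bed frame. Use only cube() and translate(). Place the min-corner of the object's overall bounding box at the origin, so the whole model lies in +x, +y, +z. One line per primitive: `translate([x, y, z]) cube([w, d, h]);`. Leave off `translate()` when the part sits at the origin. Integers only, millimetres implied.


cube([61, 61, 445]);
translate([0, 1153, 0]) cube([61, 61, 445]);
translate([1846, 0, 0]) cube([61, 61, 445]);
translate([1846, 1153, 0]) cube([61, 61, 445]);
translate([61, 0, 156]) cube([1785, 35, 176]);
translate([61, 1179, 156]) cube([1785, 35, 176]);
translate([0, 61, 156]) cube([35, 1092, 176]);
translate([1872, 61, 156]) cube([35, 1092, 176]);
translate([154, 0, 332]) cube([76, 1214, 23]);
translate([323, 0, 332]) cube([76, 1214, 23]);
translate([492, 0, 332]) cube([76, 1214, 23]);
translate([661, 0, 332]) cube([76, 1214, 23]);
translate([830, 0, 332]) cube([76, 1214, 23]);
translate([999, 0, 332]) cube([76, 1214, 23]);
translate([1168, 0, 332]) cube([76, 1214, 23]);
translate([1337, 0, 332]) cube([76, 1214, 23]);
translate([1506, 0, 332]) cube([76, 1214, 23]);
translate([1675, 0, 332]) cube([76, 1214, 23]);


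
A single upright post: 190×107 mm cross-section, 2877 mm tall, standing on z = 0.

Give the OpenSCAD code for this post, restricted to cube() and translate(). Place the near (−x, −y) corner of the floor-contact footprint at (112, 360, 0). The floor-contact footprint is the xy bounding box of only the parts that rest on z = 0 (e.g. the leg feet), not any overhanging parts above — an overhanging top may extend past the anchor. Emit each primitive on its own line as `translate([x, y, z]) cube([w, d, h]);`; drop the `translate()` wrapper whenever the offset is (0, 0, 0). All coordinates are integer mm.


translate([112, 360, 0]) cube([190, 107, 2877]);


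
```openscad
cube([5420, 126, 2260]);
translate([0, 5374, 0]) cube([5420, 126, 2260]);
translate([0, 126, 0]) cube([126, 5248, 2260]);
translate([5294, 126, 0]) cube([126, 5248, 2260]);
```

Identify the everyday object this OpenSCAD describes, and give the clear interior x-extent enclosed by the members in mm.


A house (or room) frame. The interior width is 5168 mm.

Four 2260 mm walls enclosing a rectangle with no floor or roof — a room or house frame. Outside width is 5420 mm and wall thickness is 126 mm, so the interior width is 5420 − 2 × 126 = 5168 mm.


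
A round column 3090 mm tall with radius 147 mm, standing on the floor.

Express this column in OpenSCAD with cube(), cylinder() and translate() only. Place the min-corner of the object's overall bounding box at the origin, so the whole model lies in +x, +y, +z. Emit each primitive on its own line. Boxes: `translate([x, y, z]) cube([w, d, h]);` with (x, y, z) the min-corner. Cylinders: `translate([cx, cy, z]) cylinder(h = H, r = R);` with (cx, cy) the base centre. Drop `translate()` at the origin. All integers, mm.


translate([147, 147, 0]) cylinder(h = 3090, r = 147);


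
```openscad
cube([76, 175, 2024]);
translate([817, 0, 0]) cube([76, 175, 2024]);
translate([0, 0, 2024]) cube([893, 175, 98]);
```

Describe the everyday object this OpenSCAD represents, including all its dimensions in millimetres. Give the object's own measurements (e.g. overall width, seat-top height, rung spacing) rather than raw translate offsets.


A door frame. The clear opening is 741 mm wide and 2024 mm high. Two 76 mm wide jambs, 175 mm deep, stand either side of the opening from the floor to the top of the opening. A 98 mm thick head sits across the top of both jambs, spanning the full outside width of the frame.


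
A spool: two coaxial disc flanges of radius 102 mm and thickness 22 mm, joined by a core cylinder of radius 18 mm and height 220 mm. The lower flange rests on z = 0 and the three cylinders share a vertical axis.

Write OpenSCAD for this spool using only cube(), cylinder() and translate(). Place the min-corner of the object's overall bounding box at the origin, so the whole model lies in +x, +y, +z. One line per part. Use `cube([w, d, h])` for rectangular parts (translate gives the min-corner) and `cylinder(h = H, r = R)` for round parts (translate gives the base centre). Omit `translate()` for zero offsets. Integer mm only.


translate([102, 102, 0]) cylinder(h = 22, r = 102);
translate([102, 102, 22]) cylinder(h = 220, r = 18);
translate([102, 102, 242]) cylinder(h = 22, r = 102);


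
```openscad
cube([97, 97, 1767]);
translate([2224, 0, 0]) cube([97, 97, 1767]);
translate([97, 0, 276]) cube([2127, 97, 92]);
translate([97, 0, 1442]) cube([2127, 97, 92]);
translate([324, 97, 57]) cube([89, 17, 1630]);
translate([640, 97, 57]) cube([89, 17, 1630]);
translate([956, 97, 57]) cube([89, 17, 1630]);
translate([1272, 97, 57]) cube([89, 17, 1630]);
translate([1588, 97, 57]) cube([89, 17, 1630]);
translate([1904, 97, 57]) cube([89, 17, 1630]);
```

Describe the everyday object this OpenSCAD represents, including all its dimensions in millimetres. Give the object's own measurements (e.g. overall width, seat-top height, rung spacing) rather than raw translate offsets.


A fence section. Two 97×97 mm posts, 1767 mm tall, stand on the floor with a clear span of 2127 mm between their inner faces. Two horizontal rails of 97×92 mm section span the gap between the posts with their undersides at z = 276 mm and z = 1442 mm, flush with the posts' −y face. 6 pickets, each 89 mm wide, 17 mm thick and 1630 mm tall, are fixed to the +y face of the rails with their bottoms at z = 57 mm, spaced across the span with a 227 mm gap after the −x post and between neighbouring pickets, with 231 mm left before the +x post.


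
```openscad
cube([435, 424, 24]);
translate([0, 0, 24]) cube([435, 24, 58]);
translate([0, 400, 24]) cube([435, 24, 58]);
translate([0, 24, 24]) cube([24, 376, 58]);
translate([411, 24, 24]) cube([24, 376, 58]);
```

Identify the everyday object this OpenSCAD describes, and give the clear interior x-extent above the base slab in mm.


An open box. The internal width is 387 mm.

A 435×424 base slab with four walls standing on it — an open box. The base is 435 mm wide and the walls are 24 mm thick, so the internal width is 435 − 2 × 24 = 387 mm.


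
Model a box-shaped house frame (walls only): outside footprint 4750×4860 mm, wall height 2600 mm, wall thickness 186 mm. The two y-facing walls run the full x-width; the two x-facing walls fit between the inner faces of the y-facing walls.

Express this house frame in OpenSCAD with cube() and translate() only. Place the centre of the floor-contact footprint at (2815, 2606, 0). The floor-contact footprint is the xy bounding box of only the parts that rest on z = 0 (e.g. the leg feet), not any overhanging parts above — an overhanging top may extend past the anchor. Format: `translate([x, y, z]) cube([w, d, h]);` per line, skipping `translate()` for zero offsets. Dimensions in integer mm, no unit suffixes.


translate([440, 176, 0]) cube([4750, 186, 2600]);
translate([440, 4850, 0]) cube([4750, 186, 2600]);
translate([440, 362, 0]) cube([186, 4488, 2600]);
translate([5004, 362, 0]) cube([186, 4488, 2600]);


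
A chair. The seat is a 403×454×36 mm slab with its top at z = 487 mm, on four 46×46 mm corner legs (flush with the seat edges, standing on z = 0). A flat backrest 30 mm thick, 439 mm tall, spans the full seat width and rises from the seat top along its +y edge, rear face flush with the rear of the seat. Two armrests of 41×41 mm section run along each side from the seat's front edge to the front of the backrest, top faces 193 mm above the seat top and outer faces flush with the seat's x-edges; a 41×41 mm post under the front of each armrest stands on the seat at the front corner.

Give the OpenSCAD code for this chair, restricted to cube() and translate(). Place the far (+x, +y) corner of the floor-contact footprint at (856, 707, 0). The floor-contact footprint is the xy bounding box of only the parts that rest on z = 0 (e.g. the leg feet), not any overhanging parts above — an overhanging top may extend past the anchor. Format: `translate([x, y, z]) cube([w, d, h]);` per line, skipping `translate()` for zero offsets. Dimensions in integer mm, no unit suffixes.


translate([453, 253, 451]) cube([403, 454, 36]);
translate([453, 253, 0]) cube([46, 46, 451]);
translate([810, 253, 0]) cube([46, 46, 451]);
translate([453, 661, 0]) cube([46, 46, 451]);
translate([810, 661, 0]) cube([46, 46, 451]);
translate([453, 677, 487]) cube([403, 30, 439]);
translate([453, 253, 639]) cube([41, 424, 41]);
translate([815, 253, 639]) cube([41, 424, 41]);
translate([453, 253, 487]) cube([41, 41, 152]);
translate([815, 253, 487]) cube([41, 41, 152]);


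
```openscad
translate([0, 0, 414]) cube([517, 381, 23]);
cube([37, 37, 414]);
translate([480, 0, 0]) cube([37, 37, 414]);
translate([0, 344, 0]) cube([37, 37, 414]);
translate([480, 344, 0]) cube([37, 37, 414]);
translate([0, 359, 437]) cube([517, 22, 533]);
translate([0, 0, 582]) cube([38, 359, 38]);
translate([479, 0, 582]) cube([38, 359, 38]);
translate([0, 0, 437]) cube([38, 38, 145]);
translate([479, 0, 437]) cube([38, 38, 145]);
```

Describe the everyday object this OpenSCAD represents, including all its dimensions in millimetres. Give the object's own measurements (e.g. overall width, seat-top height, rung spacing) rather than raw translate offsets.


A chair. The seat is a 517×381×23 mm slab with its top at z = 437 mm, on four 37×37 mm corner legs (flush with the seat edges, standing on z = 0). A flat backrest 22 mm thick, 533 mm tall, spans the full seat width and rises from the seat top along its +y edge, rear face flush with the rear of the seat. Two armrests of 38×38 mm section run along each side from the seat's front edge to the front of the backrest, top faces 183 mm above the seat top and outer faces flush with the seat's x-edges; a 38×38 mm post under the front of each armrest stands on the seat at the front corner.


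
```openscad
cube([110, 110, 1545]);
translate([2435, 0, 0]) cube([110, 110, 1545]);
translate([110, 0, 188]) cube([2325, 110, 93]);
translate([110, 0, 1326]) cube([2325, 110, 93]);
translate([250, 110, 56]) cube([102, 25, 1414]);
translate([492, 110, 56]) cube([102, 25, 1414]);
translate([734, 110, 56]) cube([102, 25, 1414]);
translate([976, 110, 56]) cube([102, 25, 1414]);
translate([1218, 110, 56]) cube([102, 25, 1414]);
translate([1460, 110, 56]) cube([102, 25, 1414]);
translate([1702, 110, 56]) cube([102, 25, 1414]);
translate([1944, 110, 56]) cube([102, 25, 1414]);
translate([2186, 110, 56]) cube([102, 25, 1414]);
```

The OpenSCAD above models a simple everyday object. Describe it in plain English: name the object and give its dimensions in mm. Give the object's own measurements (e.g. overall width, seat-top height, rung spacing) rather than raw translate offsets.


A fence section. Two 110×110 mm posts, 1545 mm tall, stand on the floor with a clear span of 2325 mm between their inner faces. Two horizontal rails of 110×93 mm section span the gap between the posts with their undersides at z = 188 mm and z = 1326 mm, flush with the posts' −y face. 9 pickets, each 102 mm wide, 25 mm thick and 1414 mm tall, are fixed to the +y face of the rails with their bottoms at z = 56 mm, spaced across the span with a 140 mm gap after the −x post and between neighbouring pickets, with 147 mm left before the +x post.


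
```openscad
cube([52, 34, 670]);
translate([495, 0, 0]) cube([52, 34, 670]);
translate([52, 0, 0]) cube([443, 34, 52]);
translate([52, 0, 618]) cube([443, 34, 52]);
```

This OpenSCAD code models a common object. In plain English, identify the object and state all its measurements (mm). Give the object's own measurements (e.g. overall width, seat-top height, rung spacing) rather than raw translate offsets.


A rectangular picture frame lying in the x–z plane (depth along y). The opening is 443 mm wide (x) by 566 mm tall (z), surrounded by a border 52 mm wide on all four sides. The frame is 34 mm deep and is made of two full-height vertical stiles with two horizontal rails fitted between them.


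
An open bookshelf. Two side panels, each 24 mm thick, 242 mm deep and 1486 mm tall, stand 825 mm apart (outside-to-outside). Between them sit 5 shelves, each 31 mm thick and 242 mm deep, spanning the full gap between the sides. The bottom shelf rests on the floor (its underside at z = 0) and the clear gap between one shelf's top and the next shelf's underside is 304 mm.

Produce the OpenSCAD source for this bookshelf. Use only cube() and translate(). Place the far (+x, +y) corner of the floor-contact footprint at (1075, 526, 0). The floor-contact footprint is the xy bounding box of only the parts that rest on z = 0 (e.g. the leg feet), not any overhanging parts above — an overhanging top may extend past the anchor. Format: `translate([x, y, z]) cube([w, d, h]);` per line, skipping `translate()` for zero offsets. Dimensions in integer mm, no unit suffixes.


translate([250, 284, 0]) cube([24, 242, 1486]);
translate([1051, 284, 0]) cube([24, 242, 1486]);
translate([274, 284, 0]) cube([777, 242, 31]);
translate([274, 284, 335]) cube([777, 242, 31]);
translate([274, 284, 670]) cube([777, 242, 31]);
translate([274, 284, 1005]) cube([777, 242, 31]);
translate([274, 284, 1340]) cube([777, 242, 31]);


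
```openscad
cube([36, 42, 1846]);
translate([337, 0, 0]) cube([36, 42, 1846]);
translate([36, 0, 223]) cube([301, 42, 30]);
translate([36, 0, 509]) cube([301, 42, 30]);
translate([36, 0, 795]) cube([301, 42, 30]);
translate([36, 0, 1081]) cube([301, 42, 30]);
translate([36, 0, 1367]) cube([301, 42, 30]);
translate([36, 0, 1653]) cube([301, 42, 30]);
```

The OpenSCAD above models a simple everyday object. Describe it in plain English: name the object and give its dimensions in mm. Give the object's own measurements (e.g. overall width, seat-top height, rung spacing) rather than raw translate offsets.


A straight ladder. Two 36×42 mm vertical rails, 1846 mm tall, stand 373 mm apart (outside-to-outside) with their front faces coplanar on the −y side. 6 rungs, each 42 mm deep and 30 mm tall, span between the inner faces of the rails, front faces flush with the rails. The lowest rung's underside is at z = 223 mm and rungs are spaced 286 mm apart (underside to underside).


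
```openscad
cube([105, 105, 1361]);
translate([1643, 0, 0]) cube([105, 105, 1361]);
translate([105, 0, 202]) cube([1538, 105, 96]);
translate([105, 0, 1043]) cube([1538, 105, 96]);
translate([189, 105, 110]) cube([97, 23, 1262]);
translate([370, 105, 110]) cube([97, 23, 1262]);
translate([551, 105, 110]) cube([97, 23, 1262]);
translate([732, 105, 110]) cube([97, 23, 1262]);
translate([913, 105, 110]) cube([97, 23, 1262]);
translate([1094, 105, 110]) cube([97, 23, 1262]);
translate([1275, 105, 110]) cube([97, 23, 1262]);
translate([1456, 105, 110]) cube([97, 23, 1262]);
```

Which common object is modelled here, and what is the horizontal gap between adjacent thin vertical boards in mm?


A fence section. The picket gap is 84 mm.

Two posts, two rails, 8 pickets — a fence section. Span 1538 mm holds 8 pickets of 97 mm with 9 equal gaps: ⌊(1538 − 8·97) / 9⌋ = 84 mm.


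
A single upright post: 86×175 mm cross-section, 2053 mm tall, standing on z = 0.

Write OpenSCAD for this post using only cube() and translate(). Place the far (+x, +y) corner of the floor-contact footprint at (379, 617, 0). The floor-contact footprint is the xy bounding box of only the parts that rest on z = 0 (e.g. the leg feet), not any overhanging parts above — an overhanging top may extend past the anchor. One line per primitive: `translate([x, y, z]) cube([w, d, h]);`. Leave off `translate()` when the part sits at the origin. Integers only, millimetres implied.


translate([293, 442, 0]) cube([86, 175, 2053]);


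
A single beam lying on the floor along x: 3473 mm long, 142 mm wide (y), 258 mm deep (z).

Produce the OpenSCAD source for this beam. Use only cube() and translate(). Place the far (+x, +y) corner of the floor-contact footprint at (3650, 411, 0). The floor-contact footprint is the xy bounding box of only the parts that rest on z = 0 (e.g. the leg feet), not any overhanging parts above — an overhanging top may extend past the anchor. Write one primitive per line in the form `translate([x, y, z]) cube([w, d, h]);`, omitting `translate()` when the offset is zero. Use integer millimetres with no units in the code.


translate([177, 269, 0]) cube([3473, 142, 258]);


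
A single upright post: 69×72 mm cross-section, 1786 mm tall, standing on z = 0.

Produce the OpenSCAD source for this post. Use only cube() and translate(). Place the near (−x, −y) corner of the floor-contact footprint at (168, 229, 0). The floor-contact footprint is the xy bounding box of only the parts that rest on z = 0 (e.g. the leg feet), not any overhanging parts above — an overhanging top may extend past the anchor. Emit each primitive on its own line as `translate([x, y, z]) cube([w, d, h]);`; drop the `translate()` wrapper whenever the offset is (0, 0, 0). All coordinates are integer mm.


translate([168, 229, 0]) cube([69, 72, 1786]);
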